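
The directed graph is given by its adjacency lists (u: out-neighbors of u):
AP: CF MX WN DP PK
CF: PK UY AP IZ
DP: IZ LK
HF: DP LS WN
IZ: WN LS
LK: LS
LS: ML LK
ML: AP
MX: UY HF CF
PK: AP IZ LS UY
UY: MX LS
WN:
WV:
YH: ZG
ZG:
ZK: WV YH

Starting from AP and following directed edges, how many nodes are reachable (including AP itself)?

12

BFS from AP visits: AP, CF, MX, WN, DP, PK, UY, IZ, HF, LK, LS, ML
Reachable nodes: 12 of 16 total.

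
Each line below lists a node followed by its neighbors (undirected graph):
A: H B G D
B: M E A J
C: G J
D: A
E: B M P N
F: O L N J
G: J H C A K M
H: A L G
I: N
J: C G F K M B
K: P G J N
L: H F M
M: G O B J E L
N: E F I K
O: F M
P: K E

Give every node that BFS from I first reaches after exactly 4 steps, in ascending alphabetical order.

Level 0: I
Level 1: N
Level 2: E, F, K
Level 3: B, G, J, L, M, O, P
Level 4: A, C, H
Level 5: D

A, C, H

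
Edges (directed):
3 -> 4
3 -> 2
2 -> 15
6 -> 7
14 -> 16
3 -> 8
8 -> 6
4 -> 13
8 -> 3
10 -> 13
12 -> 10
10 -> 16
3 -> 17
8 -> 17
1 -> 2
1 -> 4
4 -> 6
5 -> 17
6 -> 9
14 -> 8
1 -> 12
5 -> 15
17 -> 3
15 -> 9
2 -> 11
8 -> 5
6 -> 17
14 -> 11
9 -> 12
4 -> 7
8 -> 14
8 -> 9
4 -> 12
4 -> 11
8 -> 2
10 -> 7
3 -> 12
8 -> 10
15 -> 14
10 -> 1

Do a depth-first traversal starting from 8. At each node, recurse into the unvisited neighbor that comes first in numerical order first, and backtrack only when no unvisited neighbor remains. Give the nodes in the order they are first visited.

8, 2, 11, 15, 9, 12, 10, 1, 4, 6, 7, 17, 3, 13, 16, 14, 5

Visit 8
8 → 2
2 → 11
2 → 15
15 → 9
9 → 12
12 → 10
10 → 1
1 → 4
4 → 6
6 → 7
6 → 17
17 → 3
4 → 13
10 → 16
15 → 14
8 → 5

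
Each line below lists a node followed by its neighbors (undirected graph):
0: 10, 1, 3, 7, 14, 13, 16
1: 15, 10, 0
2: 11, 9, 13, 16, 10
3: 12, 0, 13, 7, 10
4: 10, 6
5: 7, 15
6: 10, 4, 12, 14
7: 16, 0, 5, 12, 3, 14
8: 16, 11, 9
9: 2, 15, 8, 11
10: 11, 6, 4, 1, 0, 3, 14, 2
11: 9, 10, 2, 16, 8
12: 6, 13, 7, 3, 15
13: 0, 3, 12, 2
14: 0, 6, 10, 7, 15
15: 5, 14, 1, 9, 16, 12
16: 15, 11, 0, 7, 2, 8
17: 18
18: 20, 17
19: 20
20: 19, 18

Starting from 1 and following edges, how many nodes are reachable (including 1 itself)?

17

BFS from 1 visits: 1, 15, 10, 0, 5, 14, 9, 16, 12, 11, 6, 4, 3, 2, 7, 13, 8
Reachable nodes: 17 of 21 total.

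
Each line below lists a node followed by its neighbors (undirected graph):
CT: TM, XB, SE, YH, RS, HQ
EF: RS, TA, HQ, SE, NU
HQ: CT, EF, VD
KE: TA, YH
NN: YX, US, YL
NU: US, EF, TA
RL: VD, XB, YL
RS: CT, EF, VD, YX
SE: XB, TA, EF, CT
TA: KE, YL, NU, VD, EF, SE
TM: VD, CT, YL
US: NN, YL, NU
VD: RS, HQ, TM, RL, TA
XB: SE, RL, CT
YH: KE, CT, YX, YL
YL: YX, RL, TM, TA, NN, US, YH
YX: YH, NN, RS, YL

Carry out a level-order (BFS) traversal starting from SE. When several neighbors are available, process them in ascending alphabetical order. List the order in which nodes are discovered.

Visit SE; enqueue CT, EF, TA, XB → queue [CT, EF, TA, XB]
Visit CT; enqueue HQ, RS, TM, YH → queue [EF, TA, XB, HQ, RS, TM, YH]
Visit EF; enqueue NU → queue [TA, XB, HQ, RS, TM, YH, NU]
Visit TA; enqueue KE, VD, YL → queue [XB, HQ, RS, TM, YH, NU, KE, VD, YL]
Visit XB; enqueue RL → queue [HQ, RS, TM, YH, NU, KE, VD, YL, RL]
Visit HQ → queue [RS, TM, YH, NU, KE, VD, YL, RL]
Visit RS; enqueue YX → queue [TM, YH, NU, KE, VD, YL, RL, YX]
Visit TM → queue [YH, NU, KE, VD, YL, RL, YX]
Visit YH → queue [NU, KE, VD, YL, RL, YX]
Visit NU; enqueue US → queue [KE, VD, YL, RL, YX, US]
Visit KE → queue [VD, YL, RL, YX, US]
Visit VD → queue [YL, RL, YX, US]
Visit YL; enqueue NN → queue [RL, YX, US, NN]
Visit RL → queue [YX, US, NN]
Visit YX → queue [US, NN]
Visit US → queue [NN]
Visit NN → queue []

SE -> CT -> EF -> TA -> XB -> HQ -> RS -> TM -> YH -> NU -> KE -> VD -> YL -> RL -> YX -> US -> NN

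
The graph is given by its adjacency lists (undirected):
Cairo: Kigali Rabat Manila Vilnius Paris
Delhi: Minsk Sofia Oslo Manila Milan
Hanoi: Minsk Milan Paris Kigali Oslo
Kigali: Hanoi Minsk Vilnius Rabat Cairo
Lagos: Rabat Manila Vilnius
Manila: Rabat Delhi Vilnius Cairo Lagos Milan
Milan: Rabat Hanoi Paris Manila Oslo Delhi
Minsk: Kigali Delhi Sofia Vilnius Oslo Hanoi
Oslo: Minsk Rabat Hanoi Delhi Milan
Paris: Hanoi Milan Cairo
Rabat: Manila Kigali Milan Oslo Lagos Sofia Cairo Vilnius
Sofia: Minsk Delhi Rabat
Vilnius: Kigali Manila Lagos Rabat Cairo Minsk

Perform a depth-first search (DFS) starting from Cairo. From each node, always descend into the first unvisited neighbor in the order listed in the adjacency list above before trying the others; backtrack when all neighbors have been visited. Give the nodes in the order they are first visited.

Cairo, Kigali, Hanoi, Minsk, Delhi, Sofia, Rabat, Manila, Vilnius, Lagos, Milan, Paris, Oslo

Visit Cairo
Cairo → Kigali
Kigali → Hanoi
Hanoi → Minsk
Minsk → Delhi
Delhi → Sofia
Sofia → Rabat
Rabat → Manila
Manila → Vilnius
Vilnius → Lagos
Manila → Milan
Milan → Paris
Milan → Oslo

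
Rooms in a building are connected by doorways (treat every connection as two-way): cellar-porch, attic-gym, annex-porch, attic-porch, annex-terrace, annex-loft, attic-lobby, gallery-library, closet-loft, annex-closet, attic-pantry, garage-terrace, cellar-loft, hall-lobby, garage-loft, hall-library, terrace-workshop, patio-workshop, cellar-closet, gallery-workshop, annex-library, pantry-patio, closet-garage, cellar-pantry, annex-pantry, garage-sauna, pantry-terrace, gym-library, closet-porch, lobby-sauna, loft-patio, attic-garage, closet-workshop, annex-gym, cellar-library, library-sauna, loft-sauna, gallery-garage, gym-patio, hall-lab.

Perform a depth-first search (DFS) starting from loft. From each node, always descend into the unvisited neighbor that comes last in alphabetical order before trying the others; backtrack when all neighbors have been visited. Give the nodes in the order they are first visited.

loft, sauna, lobby, hall, library, gym, patio, workshop, terrace, pantry, cellar, porch, closet, garage, gallery, attic, annex, lab

Visit loft
loft → sauna
sauna → lobby
lobby → hall
hall → library
library → gym
gym → patio
patio → workshop
workshop → terrace
terrace → pantry
pantry → cellar
cellar → porch
porch → closet
closet → garage
garage → gallery
garage → attic
closet → annex
hall → lab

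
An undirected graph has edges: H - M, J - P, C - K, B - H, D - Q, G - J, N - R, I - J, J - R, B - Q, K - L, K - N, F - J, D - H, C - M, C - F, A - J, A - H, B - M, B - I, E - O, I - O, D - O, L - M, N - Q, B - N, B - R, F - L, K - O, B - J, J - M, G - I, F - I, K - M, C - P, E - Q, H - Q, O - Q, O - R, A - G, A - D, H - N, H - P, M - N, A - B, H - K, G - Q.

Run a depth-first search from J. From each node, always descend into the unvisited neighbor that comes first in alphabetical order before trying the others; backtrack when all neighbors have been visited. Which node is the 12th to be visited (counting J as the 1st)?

C

Visit J
J → A
A → B
B → H
H → D
D → O
O → E
E → Q
Q → G
G → I
I → F
F → C
C → K
K → L
L → M
M → N
N → R
C → P

Visit order: J, A, B, H, D, O, E, Q, G, I, F, C, K, L, M, N, R, P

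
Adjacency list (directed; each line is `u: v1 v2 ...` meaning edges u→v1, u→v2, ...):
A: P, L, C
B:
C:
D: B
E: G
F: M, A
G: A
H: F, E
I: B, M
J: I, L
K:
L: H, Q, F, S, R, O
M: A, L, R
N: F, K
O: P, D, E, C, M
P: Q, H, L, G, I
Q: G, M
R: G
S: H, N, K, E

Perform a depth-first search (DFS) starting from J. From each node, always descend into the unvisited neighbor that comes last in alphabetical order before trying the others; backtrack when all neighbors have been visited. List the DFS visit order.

Visit J
J → L
L → S
S → N
N → K
N → F
F → M
M → R
R → G
G → A
A → P
P → Q
P → I
I → B
P → H
H → E
A → C
L → O
O → D

J, L, S, N, K, F, M, R, G, A, P, Q, I, B, H, E, C, O, D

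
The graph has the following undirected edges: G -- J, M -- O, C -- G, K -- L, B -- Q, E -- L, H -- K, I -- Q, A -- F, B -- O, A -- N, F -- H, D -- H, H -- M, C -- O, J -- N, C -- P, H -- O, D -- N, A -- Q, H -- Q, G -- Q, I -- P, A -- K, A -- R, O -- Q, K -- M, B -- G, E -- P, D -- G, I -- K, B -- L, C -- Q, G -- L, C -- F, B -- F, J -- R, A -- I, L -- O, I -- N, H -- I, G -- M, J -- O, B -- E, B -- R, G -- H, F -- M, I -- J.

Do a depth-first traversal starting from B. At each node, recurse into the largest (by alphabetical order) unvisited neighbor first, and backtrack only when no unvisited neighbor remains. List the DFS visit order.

B -> R -> J -> O -> Q -> I -> P -> E -> L -> K -> M -> H -> G -> D -> N -> A -> F -> C

Visit B
B → R
R → J
J → O
O → Q
Q → I
I → P
P → E
E → L
L → K
K → M
M → H
H → G
G → D
D → N
N → A
A → F
F → C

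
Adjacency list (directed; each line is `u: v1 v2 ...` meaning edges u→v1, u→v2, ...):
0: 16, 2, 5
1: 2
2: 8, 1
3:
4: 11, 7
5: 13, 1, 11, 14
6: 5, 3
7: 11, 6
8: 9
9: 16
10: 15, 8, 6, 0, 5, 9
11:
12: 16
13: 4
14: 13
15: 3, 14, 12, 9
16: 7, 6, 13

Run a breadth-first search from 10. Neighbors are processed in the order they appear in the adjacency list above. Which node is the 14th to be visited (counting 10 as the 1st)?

1

Visit 10; enqueue 15, 8, 6, 0, 5, 9 → queue [15, 8, 6, 0, 5, 9]
Visit 15; enqueue 3, 14, 12 → queue [8, 6, 0, 5, 9, 3, 14, 12]
Visit 8 → queue [6, 0, 5, 9, 3, 14, 12]
Visit 6 → queue [0, 5, 9, 3, 14, 12]
Visit 0; enqueue 16, 2 → queue [5, 9, 3, 14, 12, 16, 2]
Visit 5; enqueue 13, 1, 11 → queue [9, 3, 14, 12, 16, 2, 13, 1, 11]
Visit 9 → queue [3, 14, 12, 16, 2, 13, 1, 11]
Visit 3 → queue [14, 12, 16, 2, 13, 1, 11]
Visit 14 → queue [12, 16, 2, 13, 1, 11]
Visit 12 → queue [16, 2, 13, 1, 11]
Visit 16; enqueue 7 → queue [2, 13, 1, 11, 7]
Visit 2 → queue [13, 1, 11, 7]
Visit 13; enqueue 4 → queue [1, 11, 7, 4]
Visit 1 → queue [11, 7, 4]
Visit 11 → queue [7, 4]
Visit 7 → queue [4]
Visit 4 → queue []

Visit order: 10, 15, 8, 6, 0, 5, 9, 3, 14, 12, 16, 2, 13, 1, 11, 7, 4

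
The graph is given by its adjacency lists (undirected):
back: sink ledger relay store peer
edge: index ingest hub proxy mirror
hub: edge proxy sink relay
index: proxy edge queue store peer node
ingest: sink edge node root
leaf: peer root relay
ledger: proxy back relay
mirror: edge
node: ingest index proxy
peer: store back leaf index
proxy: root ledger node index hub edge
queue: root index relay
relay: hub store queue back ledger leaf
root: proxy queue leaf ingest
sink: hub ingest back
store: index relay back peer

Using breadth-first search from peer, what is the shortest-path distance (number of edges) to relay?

Level 0: peer
Level 1: back, index, leaf, store
Level 2: edge, ledger, node, proxy, queue, relay, root, sink
Level 3: hub, ingest, mirror
relay first appears at level 2.

2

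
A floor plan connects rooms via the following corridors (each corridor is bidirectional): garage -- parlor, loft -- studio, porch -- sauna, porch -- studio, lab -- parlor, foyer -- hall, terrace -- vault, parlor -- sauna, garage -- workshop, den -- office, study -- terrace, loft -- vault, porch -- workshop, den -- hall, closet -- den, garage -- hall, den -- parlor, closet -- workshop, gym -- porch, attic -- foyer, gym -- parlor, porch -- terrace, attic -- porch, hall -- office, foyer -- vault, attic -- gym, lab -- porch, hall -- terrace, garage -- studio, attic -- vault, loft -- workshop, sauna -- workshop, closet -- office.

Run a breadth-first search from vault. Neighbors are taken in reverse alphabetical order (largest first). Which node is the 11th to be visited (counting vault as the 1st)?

Visit vault; enqueue terrace, loft, foyer, attic → queue [terrace, loft, foyer, attic]
Visit terrace; enqueue study, porch, hall → queue [loft, foyer, attic, study, porch, hall]
Visit loft; enqueue workshop, studio → queue [foyer, attic, study, porch, hall, workshop, studio]
Visit foyer → queue [attic, study, porch, hall, workshop, studio]
Visit attic; enqueue gym → queue [study, porch, hall, workshop, studio, gym]
Visit study → queue [porch, hall, workshop, studio, gym]
Visit porch; enqueue sauna, lab → queue [hall, workshop, studio, gym, sauna, lab]
Visit hall; enqueue office, garage, den → queue [workshop, studio, gym, sauna, lab, office, garage, den]
Visit workshop; enqueue closet → queue [studio, gym, sauna, lab, office, garage, den, closet]
Visit studio → queue [gym, sauna, lab, office, garage, den, closet]
Visit gym; enqueue parlor → queue [sauna, lab, office, garage, den, closet, parlor]
Visit sauna → queue [lab, office, garage, den, closet, parlor]
Visit lab → queue [office, garage, den, closet, parlor]
Visit office → queue [garage, den, closet, parlor]
Visit garage → queue [den, closet, parlor]
Visit den → queue [closet, parlor]
Visit closet → queue [parlor]
Visit parlor → queue []

Visit order: vault, terrace, loft, foyer, attic, study, porch, hall, workshop, studio, gym, sauna, lab, office, garage, den, closet, parlor

gym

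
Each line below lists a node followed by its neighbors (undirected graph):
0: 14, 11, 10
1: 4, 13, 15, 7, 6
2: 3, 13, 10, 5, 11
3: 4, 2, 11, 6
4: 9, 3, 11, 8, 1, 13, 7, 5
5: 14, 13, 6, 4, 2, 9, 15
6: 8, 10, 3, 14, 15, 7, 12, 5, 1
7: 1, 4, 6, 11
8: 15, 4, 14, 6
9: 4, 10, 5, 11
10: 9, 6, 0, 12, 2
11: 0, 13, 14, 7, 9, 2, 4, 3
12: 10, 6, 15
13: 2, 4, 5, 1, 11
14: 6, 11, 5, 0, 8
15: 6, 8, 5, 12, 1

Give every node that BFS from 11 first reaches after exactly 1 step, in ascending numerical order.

0, 2, 3, 4, 7, 9, 13, 14

Level 0: 11
Level 1: 0, 2, 3, 4, 7, 9, 13, 14
Level 2: 1, 5, 6, 8, 10
Level 3: 12, 15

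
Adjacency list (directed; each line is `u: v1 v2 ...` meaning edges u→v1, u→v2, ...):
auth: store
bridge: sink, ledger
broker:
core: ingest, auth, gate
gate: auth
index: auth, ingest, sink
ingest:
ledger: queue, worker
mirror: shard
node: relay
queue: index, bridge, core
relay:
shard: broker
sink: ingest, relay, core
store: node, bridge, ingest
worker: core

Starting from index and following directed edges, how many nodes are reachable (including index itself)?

13

BFS from index visits: index, auth, ingest, sink, store, core, relay, bridge, node, gate, ledger, queue, worker
Reachable nodes: 13 of 16 total.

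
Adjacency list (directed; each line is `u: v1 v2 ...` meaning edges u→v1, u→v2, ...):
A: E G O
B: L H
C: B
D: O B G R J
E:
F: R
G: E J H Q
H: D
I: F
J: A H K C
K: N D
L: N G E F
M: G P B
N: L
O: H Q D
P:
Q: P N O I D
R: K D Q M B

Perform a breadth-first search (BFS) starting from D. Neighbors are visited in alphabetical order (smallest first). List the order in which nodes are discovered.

D → B → G → J → O → R → H → L → E → Q → A → C → K → M → F → N → I → P

Visit D; enqueue B, G, J, O, R → queue [B, G, J, O, R]
Visit B; enqueue H, L → queue [G, J, O, R, H, L]
Visit G; enqueue E, Q → queue [J, O, R, H, L, E, Q]
Visit J; enqueue A, C, K → queue [O, R, H, L, E, Q, A, C, K]
Visit O → queue [R, H, L, E, Q, A, C, K]
Visit R; enqueue M → queue [H, L, E, Q, A, C, K, M]
Visit H → queue [L, E, Q, A, C, K, M]
Visit L; enqueue F, N → queue [E, Q, A, C, K, M, F, N]
Visit E → queue [Q, A, C, K, M, F, N]
Visit Q; enqueue I, P → queue [A, C, K, M, F, N, I, P]
Visit A → queue [C, K, M, F, N, I, P]
Visit C → queue [K, M, F, N, I, P]
Visit K → queue [M, F, N, I, P]
Visit M → queue [F, N, I, P]
Visit F → queue [N, I, P]
Visit N → queue [I, P]
Visit I → queue [P]
Visit P → queue []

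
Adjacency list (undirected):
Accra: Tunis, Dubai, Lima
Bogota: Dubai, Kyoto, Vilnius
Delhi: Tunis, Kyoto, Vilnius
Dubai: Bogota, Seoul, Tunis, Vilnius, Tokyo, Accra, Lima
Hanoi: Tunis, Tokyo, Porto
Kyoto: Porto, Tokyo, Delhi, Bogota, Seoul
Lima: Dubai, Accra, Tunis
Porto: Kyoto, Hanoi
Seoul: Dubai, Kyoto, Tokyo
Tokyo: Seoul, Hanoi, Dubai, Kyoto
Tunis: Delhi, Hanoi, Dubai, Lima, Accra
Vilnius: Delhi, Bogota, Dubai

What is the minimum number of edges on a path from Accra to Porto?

3

Level 0: Accra
Level 1: Dubai, Lima, Tunis
Level 2: Bogota, Delhi, Hanoi, Seoul, Tokyo, Vilnius
Level 3: Kyoto, Porto
Porto first appears at level 3.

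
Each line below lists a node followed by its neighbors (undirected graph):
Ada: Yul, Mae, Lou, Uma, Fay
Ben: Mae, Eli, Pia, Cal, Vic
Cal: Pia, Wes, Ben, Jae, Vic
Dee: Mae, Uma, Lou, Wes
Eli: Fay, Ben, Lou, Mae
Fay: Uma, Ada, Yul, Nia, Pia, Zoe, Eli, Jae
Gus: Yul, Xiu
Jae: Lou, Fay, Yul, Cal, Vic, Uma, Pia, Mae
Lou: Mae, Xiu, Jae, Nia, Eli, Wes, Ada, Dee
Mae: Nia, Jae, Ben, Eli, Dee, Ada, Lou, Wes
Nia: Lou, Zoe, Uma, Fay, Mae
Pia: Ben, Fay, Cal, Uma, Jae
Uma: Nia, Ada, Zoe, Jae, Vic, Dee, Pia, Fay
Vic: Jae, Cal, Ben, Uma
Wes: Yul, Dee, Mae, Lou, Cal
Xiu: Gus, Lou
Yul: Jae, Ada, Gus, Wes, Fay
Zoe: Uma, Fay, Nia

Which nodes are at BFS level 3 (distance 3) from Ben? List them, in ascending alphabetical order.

Xiu, Yul, Zoe

Level 0: Ben
Level 1: Cal, Eli, Mae, Pia, Vic
Level 2: Ada, Dee, Fay, Jae, Lou, Nia, Uma, Wes
Level 3: Xiu, Yul, Zoe
Level 4: Gus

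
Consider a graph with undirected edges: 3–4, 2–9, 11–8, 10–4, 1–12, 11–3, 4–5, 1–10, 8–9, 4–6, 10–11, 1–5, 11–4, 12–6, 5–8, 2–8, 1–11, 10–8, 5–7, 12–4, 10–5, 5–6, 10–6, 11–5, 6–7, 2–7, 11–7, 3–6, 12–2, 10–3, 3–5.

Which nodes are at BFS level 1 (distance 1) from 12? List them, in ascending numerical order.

1, 2, 4, 6

Level 0: 12
Level 1: 1, 2, 4, 6
Level 2: 3, 5, 7, 8, 9, 10, 11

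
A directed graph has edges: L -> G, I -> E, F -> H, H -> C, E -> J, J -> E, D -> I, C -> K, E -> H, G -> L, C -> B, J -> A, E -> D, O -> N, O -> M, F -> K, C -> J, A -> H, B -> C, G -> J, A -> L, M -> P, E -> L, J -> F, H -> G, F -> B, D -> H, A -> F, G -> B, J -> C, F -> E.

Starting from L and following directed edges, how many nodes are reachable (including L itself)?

12

BFS from L visits: L, G, B, J, C, A, E, F, K, H, D, I
Reachable nodes: 12 of 16 total.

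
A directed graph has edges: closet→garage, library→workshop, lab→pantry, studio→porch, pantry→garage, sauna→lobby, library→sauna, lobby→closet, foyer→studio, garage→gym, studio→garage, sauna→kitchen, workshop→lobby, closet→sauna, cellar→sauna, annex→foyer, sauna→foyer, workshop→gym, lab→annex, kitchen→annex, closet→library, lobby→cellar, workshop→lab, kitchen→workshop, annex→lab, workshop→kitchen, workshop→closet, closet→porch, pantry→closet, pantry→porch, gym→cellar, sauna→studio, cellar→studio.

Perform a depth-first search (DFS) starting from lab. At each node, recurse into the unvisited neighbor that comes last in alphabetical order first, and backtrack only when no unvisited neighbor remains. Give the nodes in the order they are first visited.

lab pantry porch garage gym cellar studio sauna lobby closet library workshop kitchen annex foyer

Visit lab
lab → pantry
pantry → porch
pantry → garage
garage → gym
gym → cellar
cellar → studio
cellar → sauna
sauna → lobby
lobby → closet
closet → library
library → workshop
workshop → kitchen
kitchen → annex
annex → foyer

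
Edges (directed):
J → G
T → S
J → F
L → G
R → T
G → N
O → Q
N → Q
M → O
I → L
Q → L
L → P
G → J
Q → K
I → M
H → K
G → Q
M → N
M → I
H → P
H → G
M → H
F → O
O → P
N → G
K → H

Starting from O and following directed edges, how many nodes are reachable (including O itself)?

BFS from O visits: O, P, Q, K, L, H, G, J, N, F
Reachable nodes: 10 of 15 total.

10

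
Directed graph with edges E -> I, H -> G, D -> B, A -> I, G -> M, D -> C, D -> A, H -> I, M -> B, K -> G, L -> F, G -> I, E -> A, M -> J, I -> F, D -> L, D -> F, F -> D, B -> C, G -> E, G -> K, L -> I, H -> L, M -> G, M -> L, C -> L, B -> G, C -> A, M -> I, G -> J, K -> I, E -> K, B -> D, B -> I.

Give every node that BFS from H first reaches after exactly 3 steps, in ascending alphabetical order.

Level 0: H
Level 1: G, I, L
Level 2: E, F, J, K, M
Level 3: A, B, D
Level 4: C

A, B, D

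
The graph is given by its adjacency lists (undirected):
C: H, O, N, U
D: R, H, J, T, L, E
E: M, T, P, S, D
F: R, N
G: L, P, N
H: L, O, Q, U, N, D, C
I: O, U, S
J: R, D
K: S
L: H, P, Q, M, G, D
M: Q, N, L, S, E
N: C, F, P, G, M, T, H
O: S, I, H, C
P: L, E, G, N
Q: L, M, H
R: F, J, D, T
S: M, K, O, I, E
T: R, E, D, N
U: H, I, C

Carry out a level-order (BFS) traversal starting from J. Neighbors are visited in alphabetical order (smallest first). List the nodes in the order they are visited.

Visit J; enqueue D, R → queue [D, R]
Visit D; enqueue E, H, L, T → queue [R, E, H, L, T]
Visit R; enqueue F → queue [E, H, L, T, F]
Visit E; enqueue M, P, S → queue [H, L, T, F, M, P, S]
Visit H; enqueue C, N, O, Q, U → queue [L, T, F, M, P, S, C, N, O, Q, U]
Visit L; enqueue G → queue [T, F, M, P, S, C, N, O, Q, U, G]
Visit T → queue [F, M, P, S, C, N, O, Q, U, G]
Visit F → queue [M, P, S, C, N, O, Q, U, G]
Visit M → queue [P, S, C, N, O, Q, U, G]
Visit P → queue [S, C, N, O, Q, U, G]
Visit S; enqueue I, K → queue [C, N, O, Q, U, G, I, K]
Visit C → queue [N, O, Q, U, G, I, K]
Visit N → queue [O, Q, U, G, I, K]
Visit O → queue [Q, U, G, I, K]
Visit Q → queue [U, G, I, K]
Visit U → queue [G, I, K]
Visit G → queue [I, K]
Visit I → queue [K]
Visit K → queue []

J D R E H L T F M P S C N O Q U G I K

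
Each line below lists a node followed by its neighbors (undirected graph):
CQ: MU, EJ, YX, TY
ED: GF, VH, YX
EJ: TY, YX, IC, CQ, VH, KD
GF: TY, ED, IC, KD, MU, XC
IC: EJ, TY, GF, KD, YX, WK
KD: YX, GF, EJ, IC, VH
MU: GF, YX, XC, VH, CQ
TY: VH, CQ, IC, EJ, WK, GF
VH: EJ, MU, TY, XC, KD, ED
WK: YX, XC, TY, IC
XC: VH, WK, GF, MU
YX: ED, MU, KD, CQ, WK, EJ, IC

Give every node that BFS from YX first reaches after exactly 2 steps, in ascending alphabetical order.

Level 0: YX
Level 1: CQ, ED, EJ, IC, KD, MU, WK
Level 2: GF, TY, VH, XC

GF, TY, VH, XC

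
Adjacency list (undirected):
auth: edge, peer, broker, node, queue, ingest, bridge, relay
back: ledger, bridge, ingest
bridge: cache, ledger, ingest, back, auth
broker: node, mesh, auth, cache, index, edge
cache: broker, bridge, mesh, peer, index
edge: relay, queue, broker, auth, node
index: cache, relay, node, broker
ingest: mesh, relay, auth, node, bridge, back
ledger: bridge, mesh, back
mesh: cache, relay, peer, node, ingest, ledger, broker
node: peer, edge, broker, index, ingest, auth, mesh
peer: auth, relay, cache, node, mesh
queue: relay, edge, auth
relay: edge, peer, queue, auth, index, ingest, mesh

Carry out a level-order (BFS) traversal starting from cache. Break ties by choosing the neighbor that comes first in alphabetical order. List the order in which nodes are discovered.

cache, bridge, broker, index, mesh, peer, auth, back, ingest, ledger, edge, node, relay, queue

Visit cache; enqueue bridge, broker, index, mesh, peer → queue [bridge, broker, index, mesh, peer]
Visit bridge; enqueue auth, back, ingest, ledger → queue [broker, index, mesh, peer, auth, back, ingest, ledger]
Visit broker; enqueue edge, node → queue [index, mesh, peer, auth, back, ingest, ledger, edge, node]
Visit index; enqueue relay → queue [mesh, peer, auth, back, ingest, ledger, edge, node, relay]
Visit mesh → queue [peer, auth, back, ingest, ledger, edge, node, relay]
Visit peer → queue [auth, back, ingest, ledger, edge, node, relay]
Visit auth; enqueue queue → queue [back, ingest, ledger, edge, node, relay, queue]
Visit back → queue [ingest, ledger, edge, node, relay, queue]
Visit ingest → queue [ledger, edge, node, relay, queue]
Visit ledger → queue [edge, node, relay, queue]
Visit edge → queue [node, relay, queue]
Visit node → queue [relay, queue]
Visit relay → queue [queue]
Visit queue → queue []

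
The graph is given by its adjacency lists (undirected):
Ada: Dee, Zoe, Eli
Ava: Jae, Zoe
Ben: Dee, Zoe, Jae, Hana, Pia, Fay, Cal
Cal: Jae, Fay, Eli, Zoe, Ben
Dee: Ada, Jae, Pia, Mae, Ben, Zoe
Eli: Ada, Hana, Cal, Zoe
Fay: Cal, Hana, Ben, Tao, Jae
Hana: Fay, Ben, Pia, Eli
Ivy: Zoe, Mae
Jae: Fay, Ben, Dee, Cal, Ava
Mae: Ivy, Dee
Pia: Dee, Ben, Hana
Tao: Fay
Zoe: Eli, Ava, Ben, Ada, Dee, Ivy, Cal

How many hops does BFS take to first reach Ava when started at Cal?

Level 0: Cal
Level 1: Ben, Eli, Fay, Jae, Zoe
Level 2: Ada, Ava, Dee, Hana, Ivy, Pia, Tao
Level 3: Mae
Ava first appears at level 2.

2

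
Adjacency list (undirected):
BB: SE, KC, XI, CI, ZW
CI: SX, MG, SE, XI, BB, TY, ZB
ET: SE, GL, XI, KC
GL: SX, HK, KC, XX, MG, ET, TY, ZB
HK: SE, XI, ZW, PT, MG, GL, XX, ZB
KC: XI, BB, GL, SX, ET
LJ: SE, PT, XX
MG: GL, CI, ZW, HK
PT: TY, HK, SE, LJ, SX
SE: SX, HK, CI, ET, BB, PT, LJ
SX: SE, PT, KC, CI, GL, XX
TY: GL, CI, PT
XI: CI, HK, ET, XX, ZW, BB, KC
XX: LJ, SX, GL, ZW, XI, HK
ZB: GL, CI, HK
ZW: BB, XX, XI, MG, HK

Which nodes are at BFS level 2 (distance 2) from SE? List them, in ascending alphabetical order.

Level 0: SE
Level 1: BB, CI, ET, HK, LJ, PT, SX
Level 2: GL, KC, MG, TY, XI, XX, ZB, ZW

GL, KC, MG, TY, XI, XX, ZB, ZW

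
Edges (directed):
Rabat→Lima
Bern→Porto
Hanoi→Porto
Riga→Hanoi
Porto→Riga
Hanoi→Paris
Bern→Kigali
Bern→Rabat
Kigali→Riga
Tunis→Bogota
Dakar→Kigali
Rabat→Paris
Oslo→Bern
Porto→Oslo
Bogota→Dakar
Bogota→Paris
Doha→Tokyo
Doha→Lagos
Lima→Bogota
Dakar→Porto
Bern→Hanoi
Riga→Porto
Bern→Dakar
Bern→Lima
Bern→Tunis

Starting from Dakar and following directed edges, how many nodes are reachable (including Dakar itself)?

BFS from Dakar visits: Dakar, Kigali, Porto, Riga, Oslo, Hanoi, Bern, Paris, Lima, Rabat, Tunis, Bogota
Reachable nodes: 12 of 15 total.

12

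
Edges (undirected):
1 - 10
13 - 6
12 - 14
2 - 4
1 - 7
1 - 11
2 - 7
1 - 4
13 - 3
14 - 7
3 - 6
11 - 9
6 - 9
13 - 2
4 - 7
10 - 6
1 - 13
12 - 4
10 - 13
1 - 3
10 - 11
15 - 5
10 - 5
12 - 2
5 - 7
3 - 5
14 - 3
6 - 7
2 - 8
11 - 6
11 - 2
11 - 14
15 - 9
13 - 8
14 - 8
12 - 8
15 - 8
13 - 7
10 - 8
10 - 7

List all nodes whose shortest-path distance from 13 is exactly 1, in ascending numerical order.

1, 2, 3, 6, 7, 8, 10

Level 0: 13
Level 1: 1, 2, 3, 6, 7, 8, 10
Level 2: 4, 5, 9, 11, 12, 14, 15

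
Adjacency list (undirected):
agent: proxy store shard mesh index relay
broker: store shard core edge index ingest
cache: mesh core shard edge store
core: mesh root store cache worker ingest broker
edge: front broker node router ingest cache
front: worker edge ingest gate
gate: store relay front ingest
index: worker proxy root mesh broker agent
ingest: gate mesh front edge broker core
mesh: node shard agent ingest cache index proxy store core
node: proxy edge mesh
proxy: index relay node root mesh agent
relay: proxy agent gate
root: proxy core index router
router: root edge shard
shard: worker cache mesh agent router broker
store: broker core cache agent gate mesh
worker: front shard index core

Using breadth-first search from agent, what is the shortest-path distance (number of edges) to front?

Level 0: agent
Level 1: index, mesh, proxy, relay, shard, store
Level 2: broker, cache, core, gate, ingest, node, root, router, worker
Level 3: edge, front
front first appears at level 3.

3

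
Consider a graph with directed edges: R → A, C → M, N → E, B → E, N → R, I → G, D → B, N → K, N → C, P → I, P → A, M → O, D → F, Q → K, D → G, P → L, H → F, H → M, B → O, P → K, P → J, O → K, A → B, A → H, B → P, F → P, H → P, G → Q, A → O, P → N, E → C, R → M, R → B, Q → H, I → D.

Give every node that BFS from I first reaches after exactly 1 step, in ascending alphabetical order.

Level 0: I
Level 1: D, G
Level 2: B, F, Q
Level 3: E, H, K, O, P
Level 4: A, C, J, L, M, N
Level 5: R

D, G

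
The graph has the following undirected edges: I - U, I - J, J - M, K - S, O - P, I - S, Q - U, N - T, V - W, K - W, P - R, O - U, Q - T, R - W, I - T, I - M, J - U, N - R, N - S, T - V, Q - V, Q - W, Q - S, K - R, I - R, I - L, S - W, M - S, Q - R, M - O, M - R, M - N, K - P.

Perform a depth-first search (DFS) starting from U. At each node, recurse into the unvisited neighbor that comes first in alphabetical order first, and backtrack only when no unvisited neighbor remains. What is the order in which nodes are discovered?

U → I → J → M → N → R → K → P → O → S → Q → T → V → W → L

Visit U
U → I
I → J
J → M
M → N
N → R
R → K
K → P
P → O
K → S
S → Q
Q → T
T → V
V → W
I → L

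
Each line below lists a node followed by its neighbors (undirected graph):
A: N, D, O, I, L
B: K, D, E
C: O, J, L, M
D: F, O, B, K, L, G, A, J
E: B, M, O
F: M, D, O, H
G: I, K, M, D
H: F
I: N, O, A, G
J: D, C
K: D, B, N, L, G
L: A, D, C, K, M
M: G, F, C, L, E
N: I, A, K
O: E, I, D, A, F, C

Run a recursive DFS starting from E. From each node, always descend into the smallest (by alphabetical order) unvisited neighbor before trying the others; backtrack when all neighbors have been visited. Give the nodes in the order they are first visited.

Visit E
E → B
B → D
D → A
A → I
I → G
G → K
K → L
L → C
C → J
C → M
M → F
F → H
F → O
K → N

E, B, D, A, I, G, K, L, C, J, M, F, H, O, N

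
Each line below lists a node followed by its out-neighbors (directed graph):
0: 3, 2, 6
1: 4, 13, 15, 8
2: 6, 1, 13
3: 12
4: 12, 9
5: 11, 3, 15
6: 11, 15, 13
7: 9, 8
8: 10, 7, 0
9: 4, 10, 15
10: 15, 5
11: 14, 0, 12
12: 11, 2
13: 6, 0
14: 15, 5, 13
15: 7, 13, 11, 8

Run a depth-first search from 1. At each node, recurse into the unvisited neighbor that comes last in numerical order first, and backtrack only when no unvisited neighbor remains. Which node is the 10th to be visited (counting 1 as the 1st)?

2

Visit 1
1 → 15
15 → 13
13 → 6
6 → 11
11 → 14
14 → 5
5 → 3
3 → 12
12 → 2
11 → 0
15 → 8
8 → 10
8 → 7
7 → 9
9 → 4

Visit order: 1, 15, 13, 6, 11, 14, 5, 3, 12, 2, 0, 8, 10, 7, 9, 4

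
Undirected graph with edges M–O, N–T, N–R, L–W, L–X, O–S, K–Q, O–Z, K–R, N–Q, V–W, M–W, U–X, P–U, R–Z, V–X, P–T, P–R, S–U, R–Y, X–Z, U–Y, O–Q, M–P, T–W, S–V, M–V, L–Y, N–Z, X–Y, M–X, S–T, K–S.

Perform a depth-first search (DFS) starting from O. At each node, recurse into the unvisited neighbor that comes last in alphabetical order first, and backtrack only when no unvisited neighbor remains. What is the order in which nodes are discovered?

O, Z, X, Y, U, S, V, W, T, P, R, N, Q, K, M, L

Visit O
O → Z
Z → X
X → Y
Y → U
U → S
S → V
V → W
W → T
T → P
P → R
R → N
N → Q
Q → K
P → M
W → L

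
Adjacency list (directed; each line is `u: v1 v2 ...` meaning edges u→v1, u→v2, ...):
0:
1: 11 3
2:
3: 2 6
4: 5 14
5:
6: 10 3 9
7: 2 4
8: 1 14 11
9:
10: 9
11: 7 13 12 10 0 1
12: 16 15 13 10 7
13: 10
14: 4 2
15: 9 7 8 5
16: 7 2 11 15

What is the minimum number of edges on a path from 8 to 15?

3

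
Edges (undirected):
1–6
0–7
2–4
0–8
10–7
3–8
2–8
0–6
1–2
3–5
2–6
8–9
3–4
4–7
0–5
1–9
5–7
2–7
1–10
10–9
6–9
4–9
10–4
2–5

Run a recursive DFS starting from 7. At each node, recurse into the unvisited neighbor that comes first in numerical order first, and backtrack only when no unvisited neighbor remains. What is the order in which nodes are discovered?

Visit 7
7 → 0
0 → 5
5 → 2
2 → 1
1 → 6
6 → 9
9 → 4
4 → 3
3 → 8
4 → 10

7 0 5 2 1 6 9 4 3 8 10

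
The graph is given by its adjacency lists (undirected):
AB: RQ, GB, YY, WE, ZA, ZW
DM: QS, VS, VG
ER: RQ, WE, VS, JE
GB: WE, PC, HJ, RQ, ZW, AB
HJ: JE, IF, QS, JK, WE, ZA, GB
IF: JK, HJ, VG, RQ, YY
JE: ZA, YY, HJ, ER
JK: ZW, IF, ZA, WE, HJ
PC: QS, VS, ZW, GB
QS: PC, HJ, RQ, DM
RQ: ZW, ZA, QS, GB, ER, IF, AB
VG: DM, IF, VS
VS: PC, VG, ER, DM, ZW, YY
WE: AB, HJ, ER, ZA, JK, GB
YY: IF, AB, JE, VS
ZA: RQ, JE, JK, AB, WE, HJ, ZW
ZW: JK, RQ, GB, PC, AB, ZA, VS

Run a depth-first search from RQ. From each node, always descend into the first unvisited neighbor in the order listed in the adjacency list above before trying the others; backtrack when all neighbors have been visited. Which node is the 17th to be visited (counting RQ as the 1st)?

YY

Visit RQ
RQ → ZW
ZW → JK
JK → IF
IF → HJ
HJ → JE
JE → ZA
ZA → AB
AB → GB
GB → WE
WE → ER
ER → VS
VS → PC
PC → QS
QS → DM
DM → VG
VS → YY

Visit order: RQ, ZW, JK, IF, HJ, JE, ZA, AB, GB, WE, ER, VS, PC, QS, DM, VG, YY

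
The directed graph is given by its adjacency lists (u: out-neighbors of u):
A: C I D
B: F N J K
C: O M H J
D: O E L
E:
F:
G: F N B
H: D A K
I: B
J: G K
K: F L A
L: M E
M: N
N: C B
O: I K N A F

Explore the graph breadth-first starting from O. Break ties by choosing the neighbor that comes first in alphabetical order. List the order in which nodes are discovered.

O A F I K N C D B L H J M E G

Visit O; enqueue A, F, I, K, N → queue [A, F, I, K, N]
Visit A; enqueue C, D → queue [F, I, K, N, C, D]
Visit F → queue [I, K, N, C, D]
Visit I; enqueue B → queue [K, N, C, D, B]
Visit K; enqueue L → queue [N, C, D, B, L]
Visit N → queue [C, D, B, L]
Visit C; enqueue H, J, M → queue [D, B, L, H, J, M]
Visit D; enqueue E → queue [B, L, H, J, M, E]
Visit B → queue [L, H, J, M, E]
Visit L → queue [H, J, M, E]
Visit H → queue [J, M, E]
Visit J; enqueue G → queue [M, E, G]
Visit M → queue [E, G]
Visit E → queue [G]
Visit G → queue []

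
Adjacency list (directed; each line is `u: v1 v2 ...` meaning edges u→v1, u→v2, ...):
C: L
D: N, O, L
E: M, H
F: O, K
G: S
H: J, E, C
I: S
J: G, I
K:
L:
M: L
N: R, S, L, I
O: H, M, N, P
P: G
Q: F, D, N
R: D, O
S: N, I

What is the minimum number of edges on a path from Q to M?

3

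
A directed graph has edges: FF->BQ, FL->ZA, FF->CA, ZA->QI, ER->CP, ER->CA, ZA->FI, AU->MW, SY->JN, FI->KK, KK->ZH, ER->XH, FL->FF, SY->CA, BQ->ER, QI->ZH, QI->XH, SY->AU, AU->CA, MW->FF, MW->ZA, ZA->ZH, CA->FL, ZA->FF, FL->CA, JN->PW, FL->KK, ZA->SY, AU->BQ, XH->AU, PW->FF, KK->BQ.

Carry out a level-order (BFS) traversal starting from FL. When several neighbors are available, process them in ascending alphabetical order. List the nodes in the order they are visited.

Visit FL; enqueue CA, FF, KK, ZA → queue [CA, FF, KK, ZA]
Visit CA → queue [FF, KK, ZA]
Visit FF; enqueue BQ → queue [KK, ZA, BQ]
Visit KK; enqueue ZH → queue [ZA, BQ, ZH]
Visit ZA; enqueue FI, QI, SY → queue [BQ, ZH, FI, QI, SY]
Visit BQ; enqueue ER → queue [ZH, FI, QI, SY, ER]
Visit ZH → queue [FI, QI, SY, ER]
Visit FI → queue [QI, SY, ER]
Visit QI; enqueue XH → queue [SY, ER, XH]
Visit SY; enqueue AU, JN → queue [ER, XH, AU, JN]
Visit ER; enqueue CP → queue [XH, AU, JN, CP]
Visit XH → queue [AU, JN, CP]
Visit AU; enqueue MW → queue [JN, CP, MW]
Visit JN; enqueue PW → queue [CP, MW, PW]
Visit CP → queue [MW, PW]
Visit MW → queue [PW]
Visit PW → queue []

FL -> CA -> FF -> KK -> ZA -> BQ -> ZH -> FI -> QI -> SY -> ER -> XH -> AU -> JN -> CP -> MW -> PW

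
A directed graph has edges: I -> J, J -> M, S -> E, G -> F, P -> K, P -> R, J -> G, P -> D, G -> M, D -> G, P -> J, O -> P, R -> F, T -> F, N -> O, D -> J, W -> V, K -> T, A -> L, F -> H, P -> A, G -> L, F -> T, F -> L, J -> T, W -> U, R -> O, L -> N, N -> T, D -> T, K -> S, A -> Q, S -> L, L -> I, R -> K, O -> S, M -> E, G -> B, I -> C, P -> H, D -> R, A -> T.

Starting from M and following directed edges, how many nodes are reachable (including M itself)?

BFS from M visits: M, E
Reachable nodes: 2 of 23 total.

2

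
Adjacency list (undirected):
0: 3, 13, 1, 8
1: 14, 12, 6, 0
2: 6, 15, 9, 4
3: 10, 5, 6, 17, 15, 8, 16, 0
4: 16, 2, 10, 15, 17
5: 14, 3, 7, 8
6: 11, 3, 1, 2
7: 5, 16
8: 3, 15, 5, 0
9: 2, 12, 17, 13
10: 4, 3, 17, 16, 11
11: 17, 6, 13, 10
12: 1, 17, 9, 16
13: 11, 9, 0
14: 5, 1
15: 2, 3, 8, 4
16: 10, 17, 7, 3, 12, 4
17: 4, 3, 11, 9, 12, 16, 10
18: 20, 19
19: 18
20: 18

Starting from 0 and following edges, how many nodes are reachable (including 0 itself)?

18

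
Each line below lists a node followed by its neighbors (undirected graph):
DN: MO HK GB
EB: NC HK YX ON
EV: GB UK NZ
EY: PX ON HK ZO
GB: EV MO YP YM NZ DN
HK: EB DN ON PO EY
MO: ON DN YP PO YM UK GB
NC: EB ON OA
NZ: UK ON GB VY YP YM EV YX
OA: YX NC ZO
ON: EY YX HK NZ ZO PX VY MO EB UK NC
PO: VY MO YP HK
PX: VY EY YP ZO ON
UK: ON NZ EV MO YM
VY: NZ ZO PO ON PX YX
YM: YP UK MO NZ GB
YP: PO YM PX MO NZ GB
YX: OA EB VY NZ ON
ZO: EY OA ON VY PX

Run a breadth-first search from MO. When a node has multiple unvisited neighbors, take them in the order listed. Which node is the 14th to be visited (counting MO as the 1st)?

PX

Visit MO; enqueue ON, DN, YP, PO, YM, UK, GB → queue [ON, DN, YP, PO, YM, UK, GB]
Visit ON; enqueue EY, YX, HK, NZ, ZO, PX, VY, EB, NC → queue [DN, YP, PO, YM, UK, GB, EY, YX, HK, NZ, ZO, PX, VY, EB, NC]
Visit DN → queue [YP, PO, YM, UK, GB, EY, YX, HK, NZ, ZO, PX, VY, EB, NC]
Visit YP → queue [PO, YM, UK, GB, EY, YX, HK, NZ, ZO, PX, VY, EB, NC]
Visit PO → queue [YM, UK, GB, EY, YX, HK, NZ, ZO, PX, VY, EB, NC]
Visit YM → queue [UK, GB, EY, YX, HK, NZ, ZO, PX, VY, EB, NC]
Visit UK; enqueue EV → queue [GB, EY, YX, HK, NZ, ZO, PX, VY, EB, NC, EV]
Visit GB → queue [EY, YX, HK, NZ, ZO, PX, VY, EB, NC, EV]
Visit EY → queue [YX, HK, NZ, ZO, PX, VY, EB, NC, EV]
Visit YX; enqueue OA → queue [HK, NZ, ZO, PX, VY, EB, NC, EV, OA]
Visit HK → queue [NZ, ZO, PX, VY, EB, NC, EV, OA]
Visit NZ → queue [ZO, PX, VY, EB, NC, EV, OA]
Visit ZO → queue [PX, VY, EB, NC, EV, OA]
Visit PX → queue [VY, EB, NC, EV, OA]
Visit VY → queue [EB, NC, EV, OA]
Visit EB → queue [NC, EV, OA]
Visit NC → queue [EV, OA]
Visit EV → queue [OA]
Visit OA → queue []

Visit order: MO, ON, DN, YP, PO, YM, UK, GB, EY, YX, HK, NZ, ZO, PX, VY, EB, NC, EV, OA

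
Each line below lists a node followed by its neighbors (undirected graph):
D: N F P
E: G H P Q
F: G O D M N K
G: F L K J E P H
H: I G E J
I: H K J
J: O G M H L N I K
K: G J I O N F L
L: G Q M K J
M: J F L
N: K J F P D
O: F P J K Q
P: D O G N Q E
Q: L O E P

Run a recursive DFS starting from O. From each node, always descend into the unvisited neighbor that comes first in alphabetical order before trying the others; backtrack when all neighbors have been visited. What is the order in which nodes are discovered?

Visit O
O → F
F → D
D → N
N → J
J → G
G → E
E → H
H → I
I → K
K → L
L → M
L → Q
Q → P

O -> F -> D -> N -> J -> G -> E -> H -> I -> K -> L -> M -> Q -> P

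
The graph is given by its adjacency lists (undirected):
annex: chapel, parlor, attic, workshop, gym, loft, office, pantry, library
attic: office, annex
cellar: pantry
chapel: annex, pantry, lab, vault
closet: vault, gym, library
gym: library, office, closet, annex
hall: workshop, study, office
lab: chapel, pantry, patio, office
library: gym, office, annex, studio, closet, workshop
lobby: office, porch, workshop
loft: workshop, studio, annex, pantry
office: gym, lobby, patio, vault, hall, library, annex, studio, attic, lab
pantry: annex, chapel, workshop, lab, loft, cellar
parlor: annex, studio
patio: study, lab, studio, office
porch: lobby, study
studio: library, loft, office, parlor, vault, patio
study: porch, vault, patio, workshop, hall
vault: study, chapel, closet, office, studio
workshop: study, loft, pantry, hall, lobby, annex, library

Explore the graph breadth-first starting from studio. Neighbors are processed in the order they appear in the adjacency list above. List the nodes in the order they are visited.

Visit studio; enqueue library, loft, office, parlor, vault, patio → queue [library, loft, office, parlor, vault, patio]
Visit library; enqueue gym, annex, closet, workshop → queue [loft, office, parlor, vault, patio, gym, annex, closet, workshop]
Visit loft; enqueue pantry → queue [office, parlor, vault, patio, gym, annex, closet, workshop, pantry]
Visit office; enqueue lobby, hall, attic, lab → queue [parlor, vault, patio, gym, annex, closet, workshop, pantry, lobby, hall, attic, lab]
Visit parlor → queue [vault, patio, gym, annex, closet, workshop, pantry, lobby, hall, attic, lab]
Visit vault; enqueue study, chapel → queue [patio, gym, annex, closet, workshop, pantry, lobby, hall, attic, lab, study, chapel]
Visit patio → queue [gym, annex, closet, workshop, pantry, lobby, hall, attic, lab, study, chapel]
Visit gym → queue [annex, closet, workshop, pantry, lobby, hall, attic, lab, study, chapel]
Visit annex → queue [closet, workshop, pantry, lobby, hall, attic, lab, study, chapel]
Visit closet → queue [workshop, pantry, lobby, hall, attic, lab, study, chapel]
Visit workshop → queue [pantry, lobby, hall, attic, lab, study, chapel]
Visit pantry; enqueue cellar → queue [lobby, hall, attic, lab, study, chapel, cellar]
Visit lobby; enqueue porch → queue [hall, attic, lab, study, chapel, cellar, porch]
Visit hall → queue [attic, lab, study, chapel, cellar, porch]
Visit attic → queue [lab, study, chapel, cellar, porch]
Visit lab → queue [study, chapel, cellar, porch]
Visit study → queue [chapel, cellar, porch]
Visit chapel → queue [cellar, porch]
Visit cellar → queue [porch]
Visit porch → queue []

studio → library → loft → office → parlor → vault → patio → gym → annex → closet → workshop → pantry → lobby → hall → attic → lab → study → chapel → cellar → porch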